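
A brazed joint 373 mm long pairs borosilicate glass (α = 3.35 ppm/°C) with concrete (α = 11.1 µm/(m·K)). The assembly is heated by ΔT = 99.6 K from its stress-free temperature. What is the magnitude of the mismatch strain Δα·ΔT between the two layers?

Δα = |3.35 − 11.1|×10⁻⁶/K = 7.75×10⁻⁶/K.
Mismatch strain = Δα·ΔT = 7.75×10⁻⁶ × 99.6 = 7.72×10⁻⁴.

7.72×10⁻⁴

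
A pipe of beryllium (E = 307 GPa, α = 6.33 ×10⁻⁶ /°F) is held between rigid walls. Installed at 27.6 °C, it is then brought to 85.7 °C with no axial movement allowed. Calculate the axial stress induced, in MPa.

203 MPa

α = 6.33×10⁻⁶/°F × 9/5 = 11.4×10⁻⁶/K.
ΔT = 58.10 K. Constrained thermal stress σ = E·α·ΔT = 307.0×10³ MPa × 11.4×10⁻⁶ × 58.10 = 203 MPa (compressive).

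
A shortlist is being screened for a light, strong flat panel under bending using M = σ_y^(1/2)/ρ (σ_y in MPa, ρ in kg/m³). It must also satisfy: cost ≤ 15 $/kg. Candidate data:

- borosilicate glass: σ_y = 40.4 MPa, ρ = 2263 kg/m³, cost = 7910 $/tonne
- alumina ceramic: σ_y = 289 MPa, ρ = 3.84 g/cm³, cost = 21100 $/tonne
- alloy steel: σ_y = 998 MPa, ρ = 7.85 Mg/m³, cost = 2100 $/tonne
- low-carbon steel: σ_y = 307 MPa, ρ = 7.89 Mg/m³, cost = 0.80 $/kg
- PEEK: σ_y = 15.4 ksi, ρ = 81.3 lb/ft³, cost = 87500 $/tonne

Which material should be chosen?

alloy steel

Screen on constraints: cost ≤ 15 $/kg. Survivors: borosilicate glass, alloy steel, low-carbon steel.
Normalizing units and computing the index:
  borosilicate glass: σ_y = 40.40 MPa, ρ = 2263 kg/m³
  alloy steel: σ_y = 998.0 MPa, ρ = 7850 kg/m³
  low-carbon steel: σ_y = 307.0 MPa, ρ = 7890 kg/m³
  alloy steel: M = 4.02×10⁻³
  borosilicate glass: M = 2.81×10⁻³
  low-carbon steel: M = 2.22×10⁻³
Highest index: alloy steel.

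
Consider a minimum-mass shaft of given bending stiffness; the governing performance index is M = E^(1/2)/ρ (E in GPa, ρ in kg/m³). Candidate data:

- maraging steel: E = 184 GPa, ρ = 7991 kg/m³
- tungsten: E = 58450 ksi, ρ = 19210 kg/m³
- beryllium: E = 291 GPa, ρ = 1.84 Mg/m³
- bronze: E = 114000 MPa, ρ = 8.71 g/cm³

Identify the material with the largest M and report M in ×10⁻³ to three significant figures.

After converting to SI:
  maraging steel: E = 184.0 GPa, ρ = 7991 kg/m³
  tungsten: E = 403.0 GPa, ρ = 19210 kg/m³
  beryllium: E = 291.0 GPa, ρ = 1840 kg/m³
  bronze: E = 114.0 GPa, ρ = 8710 kg/m³
  beryllium: M = 9.27×10⁻³
  maraging steel: M = 1.70×10⁻³
  bronze: M = 1.23×10⁻³
  tungsten: M = 1.05×10⁻³
Beryllium ranks first.

beryllium, M = 9.27×10⁻³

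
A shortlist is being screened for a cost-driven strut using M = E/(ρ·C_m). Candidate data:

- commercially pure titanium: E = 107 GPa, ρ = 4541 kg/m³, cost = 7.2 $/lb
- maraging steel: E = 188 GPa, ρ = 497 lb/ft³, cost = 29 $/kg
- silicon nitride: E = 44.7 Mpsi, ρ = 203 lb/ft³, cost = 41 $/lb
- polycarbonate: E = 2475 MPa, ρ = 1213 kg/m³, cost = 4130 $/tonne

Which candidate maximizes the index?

After converting to SI:
  commercially pure titanium: E = 107.0 GPa, ρ = 4541 kg/m³, cost = 15.87 $/kg
  maraging steel: E = 188.0 GPa, ρ = 7961 kg/m³, cost = 29.00 $/kg
  silicon nitride: E = 308.2 GPa, ρ = 3252 kg/m³, cost = 90.39 $/kg
  polycarbonate: E = 2.475 GPa, ρ = 1213 kg/m³, cost = 4.130 $/kg
  commercially pure titanium: M = 1.48 MN·m per $
  silicon nitride: M = 1.05 MN·m per $
  maraging steel: M = 0.814 MN·m per $
  polycarbonate: M = 0.494 MN·m per $
Commercially pure titanium ranks first.

commercially pure titanium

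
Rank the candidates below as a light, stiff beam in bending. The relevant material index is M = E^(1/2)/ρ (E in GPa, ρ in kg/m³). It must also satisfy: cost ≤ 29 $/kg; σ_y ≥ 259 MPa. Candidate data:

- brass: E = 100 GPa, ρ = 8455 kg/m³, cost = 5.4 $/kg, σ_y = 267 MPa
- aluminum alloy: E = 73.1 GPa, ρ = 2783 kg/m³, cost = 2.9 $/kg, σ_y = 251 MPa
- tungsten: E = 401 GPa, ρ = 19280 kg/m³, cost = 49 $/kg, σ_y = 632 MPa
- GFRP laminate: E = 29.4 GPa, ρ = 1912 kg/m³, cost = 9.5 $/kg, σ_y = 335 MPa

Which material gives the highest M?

GFRP laminate

Screen on constraints: cost ≤ 29 $/kg; σ_y ≥ 259 MPa. Survivors: brass, GFRP laminate.
Computing M directly (units already consistent):
  GFRP laminate: M = 2.84×10⁻³
  brass: M = 1.18×10⁻³
Highest index: GFRP laminate.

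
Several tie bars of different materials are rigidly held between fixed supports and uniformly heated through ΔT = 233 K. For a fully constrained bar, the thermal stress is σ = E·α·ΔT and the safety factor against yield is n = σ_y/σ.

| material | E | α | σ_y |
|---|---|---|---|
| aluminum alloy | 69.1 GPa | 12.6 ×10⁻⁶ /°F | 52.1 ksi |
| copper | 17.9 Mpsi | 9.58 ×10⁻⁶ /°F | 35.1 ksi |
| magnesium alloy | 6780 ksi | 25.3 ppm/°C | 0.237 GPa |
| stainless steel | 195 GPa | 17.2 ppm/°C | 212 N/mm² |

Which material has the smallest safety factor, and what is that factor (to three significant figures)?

stainless steel, n = 0.271

In consistent units (E in GPa, α in ×10⁻⁶/K, σ_y in MPa):
  aluminum alloy: E = 69.10, α = 22.7, σ_y = 359.2 → σ = 365 MPa, n = 0.984
  copper: E = 123.4, α = 17.2, σ_y = 242.0 → σ = 496 MPa, n = 0.488
  magnesium alloy: E = 46.75, α = 25.3, σ_y = 237.0 → σ = 276 MPa, n = 0.860
  stainless steel: E = 195.0, α = 17.2, σ_y = 212.0 → σ = 781 MPa, n = 0.271
Stainless steel has the lowest safety factor, n = 0.271.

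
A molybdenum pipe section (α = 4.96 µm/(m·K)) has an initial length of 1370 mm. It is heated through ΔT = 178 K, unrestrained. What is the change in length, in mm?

1.21 mm

ΔL = α·L₀·ΔT = 4.96×10⁻⁶ × 1370 mm × 178.0 K = 1.21 mm.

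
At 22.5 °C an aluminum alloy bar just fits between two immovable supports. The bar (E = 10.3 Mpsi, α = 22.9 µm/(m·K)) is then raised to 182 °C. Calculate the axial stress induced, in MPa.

259 MPa

E = 10.3 Mpsi = 71.02 GPa.
ΔT = 159.5 K. Constrained thermal stress σ = E·α·ΔT = 71.02×10³ MPa × 22.9×10⁻⁶ × 159.5 = 259 MPa (compressive).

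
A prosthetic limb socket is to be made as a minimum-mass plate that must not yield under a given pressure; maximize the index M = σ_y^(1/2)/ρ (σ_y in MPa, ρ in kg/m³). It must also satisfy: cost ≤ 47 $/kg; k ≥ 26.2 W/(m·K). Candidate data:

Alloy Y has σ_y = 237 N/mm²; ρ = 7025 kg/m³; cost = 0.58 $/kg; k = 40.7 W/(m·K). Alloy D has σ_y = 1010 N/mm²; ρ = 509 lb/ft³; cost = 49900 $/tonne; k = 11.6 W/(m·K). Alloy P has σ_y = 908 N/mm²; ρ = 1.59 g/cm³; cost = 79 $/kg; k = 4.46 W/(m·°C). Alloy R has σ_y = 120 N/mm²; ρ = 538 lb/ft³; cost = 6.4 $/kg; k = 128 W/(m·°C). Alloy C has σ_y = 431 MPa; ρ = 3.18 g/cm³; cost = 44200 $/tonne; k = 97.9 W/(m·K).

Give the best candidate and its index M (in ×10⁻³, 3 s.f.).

Screen on constraints: cost ≤ 47 $/kg; k ≥ 26.2 W/(m·K). Survivors: alloy Y, alloy R, alloy C.
Convert each candidate to consistent units, then evaluate M:
  alloy Y: σ_y = 237.0 MPa, ρ = 7025 kg/m³
  alloy R: σ_y = 120.0 MPa, ρ = 8618 kg/m³
  alloy C: σ_y = 431.0 MPa, ρ = 3180 kg/m³
  alloy C: M = 6.53×10⁻³
  alloy Y: M = 2.19×10⁻³
  alloy R: M = 1.27×10⁻³
The maximum is for alloy C.

alloy C, M = 6.53×10⁻³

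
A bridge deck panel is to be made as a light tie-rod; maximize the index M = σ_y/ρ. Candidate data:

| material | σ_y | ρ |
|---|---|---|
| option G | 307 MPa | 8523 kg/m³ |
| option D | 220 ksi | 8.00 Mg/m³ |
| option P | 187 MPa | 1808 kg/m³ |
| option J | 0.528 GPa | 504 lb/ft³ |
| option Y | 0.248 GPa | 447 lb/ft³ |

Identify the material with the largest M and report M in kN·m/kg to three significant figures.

In SI units:
  option G: σ_y = 307.0 MPa, ρ = 8523 kg/m³
  option D: σ_y = 1517 MPa, ρ = 8000 kg/m³
  option P: σ_y = 187.0 MPa, ρ = 1808 kg/m³
  option J: σ_y = 528.0 MPa, ρ = 8073 kg/m³
  option Y: σ_y = 248.0 MPa, ρ = 7160 kg/m³
  option D: M = 190 kN·m/kg
  option P: M = 103 kN·m/kg
  option J: M = 65.4 kN·m/kg
  option G: M = 36.0 kN·m/kg
  option Y: M = 34.6 kN·m/kg
Highest index: option D.

option D, M = 190 kN·m/kg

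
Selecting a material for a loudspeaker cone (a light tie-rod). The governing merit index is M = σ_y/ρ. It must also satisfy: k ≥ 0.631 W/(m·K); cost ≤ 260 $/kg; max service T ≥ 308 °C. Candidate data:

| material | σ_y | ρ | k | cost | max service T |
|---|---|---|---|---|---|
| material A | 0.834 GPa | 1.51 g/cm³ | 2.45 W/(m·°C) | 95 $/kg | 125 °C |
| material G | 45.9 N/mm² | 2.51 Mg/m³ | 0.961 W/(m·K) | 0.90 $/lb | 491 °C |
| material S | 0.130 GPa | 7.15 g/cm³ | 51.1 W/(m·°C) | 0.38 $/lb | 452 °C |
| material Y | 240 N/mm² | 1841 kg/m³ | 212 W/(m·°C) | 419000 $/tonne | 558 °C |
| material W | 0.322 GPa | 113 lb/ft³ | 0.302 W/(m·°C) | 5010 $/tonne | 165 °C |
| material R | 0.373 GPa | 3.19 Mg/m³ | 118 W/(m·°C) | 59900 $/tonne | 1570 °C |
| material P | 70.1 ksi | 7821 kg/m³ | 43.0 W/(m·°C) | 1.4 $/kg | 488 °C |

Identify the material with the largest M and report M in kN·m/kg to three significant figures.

material R, M = 117 kN·m/kg

Screen on constraints: k ≥ 0.631 W/(m·K); cost ≤ 260 $/kg; max service T ≥ 308 °C. Survivors: material G, material S, material R, material P.
Normalizing units and computing the index:
  material G: σ_y = 45.90 MPa, ρ = 2510 kg/m³
  material S: σ_y = 130.0 MPa, ρ = 7150 kg/m³
  material R: σ_y = 373.0 MPa, ρ = 3190 kg/m³
  material P: σ_y = 483.3 MPa, ρ = 7821 kg/m³
  material R: M = 117 kN·m/kg
  material P: M = 61.8 kN·m/kg
  material G: M = 18.3 kN·m/kg
  material S: M = 18.2 kN·m/kg
Highest index: material R.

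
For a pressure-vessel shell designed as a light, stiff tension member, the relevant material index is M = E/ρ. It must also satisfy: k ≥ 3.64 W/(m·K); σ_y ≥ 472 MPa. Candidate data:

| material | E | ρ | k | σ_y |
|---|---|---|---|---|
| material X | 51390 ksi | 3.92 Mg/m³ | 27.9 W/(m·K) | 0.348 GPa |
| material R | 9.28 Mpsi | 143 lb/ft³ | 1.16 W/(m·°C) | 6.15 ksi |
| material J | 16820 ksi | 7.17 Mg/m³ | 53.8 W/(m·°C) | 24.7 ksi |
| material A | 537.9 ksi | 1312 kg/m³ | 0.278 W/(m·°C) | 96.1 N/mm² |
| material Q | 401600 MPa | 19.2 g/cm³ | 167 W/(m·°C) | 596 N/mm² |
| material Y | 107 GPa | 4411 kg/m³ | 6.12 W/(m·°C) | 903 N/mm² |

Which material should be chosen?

Screen on constraints: k ≥ 3.64 W/(m·K); σ_y ≥ 472 MPa. Survivors: material Q, material Y.
Putting every candidate on a common basis:
  material Q: E = 401.6 GPa, ρ = 19200 kg/m³
  material Y: E = 107.0 GPa, ρ = 4411 kg/m³
  material Y: M = 24.3 MN·m/kg
  material Q: M = 20.9 MN·m/kg
The maximum is for material Y.

material Y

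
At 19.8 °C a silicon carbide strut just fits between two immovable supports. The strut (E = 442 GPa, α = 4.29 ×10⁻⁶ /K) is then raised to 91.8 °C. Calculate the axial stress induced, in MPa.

137 MPa

ΔT = 72.00 K. Constrained thermal stress σ = E·α·ΔT = 442.0×10³ MPa × 4.29×10⁻⁶ × 72.00 = 137 MPa (compressive).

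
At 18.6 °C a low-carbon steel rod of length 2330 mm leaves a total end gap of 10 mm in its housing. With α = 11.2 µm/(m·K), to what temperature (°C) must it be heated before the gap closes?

α·L₀·ΔT = 10.0 mm ⇒ ΔT = 10.0 / (11.2×10⁻⁶ × 2330.0) = 383.2 K.
T = 18.6 + 383.2 = 401.8 °C.

402 °C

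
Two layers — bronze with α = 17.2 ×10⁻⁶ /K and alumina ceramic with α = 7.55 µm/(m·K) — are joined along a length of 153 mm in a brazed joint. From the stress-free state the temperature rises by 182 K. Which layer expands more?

α(bronze) = 17.2×10⁻⁶/K vs α(alumina ceramic) = 7.55×10⁻⁶/K.
Higher α expands more for the same ΔT: bronze.

bronze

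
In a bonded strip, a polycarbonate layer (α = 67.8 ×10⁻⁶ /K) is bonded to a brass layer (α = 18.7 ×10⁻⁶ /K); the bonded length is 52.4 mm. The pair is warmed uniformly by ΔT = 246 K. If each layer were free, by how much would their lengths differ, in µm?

Δα = |67.8 − 18.7|×10⁻⁶/K = 49.1×10⁻⁶/K.
ΔL_mismatch = Δα·L·ΔT = 49.1×10⁻⁶ × 52.4 mm × 246.0 K = 633 µm.

633 µm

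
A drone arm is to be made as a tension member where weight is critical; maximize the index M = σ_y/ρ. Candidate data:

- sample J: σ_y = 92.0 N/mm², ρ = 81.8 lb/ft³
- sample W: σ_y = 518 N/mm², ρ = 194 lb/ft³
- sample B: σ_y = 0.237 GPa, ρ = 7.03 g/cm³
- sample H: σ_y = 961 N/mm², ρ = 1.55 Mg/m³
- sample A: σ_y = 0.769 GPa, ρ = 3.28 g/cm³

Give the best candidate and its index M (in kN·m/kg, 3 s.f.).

Convert each candidate to consistent units, then evaluate M:
  sample J: σ_y = 92.00 MPa, ρ = 1310 kg/m³
  sample W: σ_y = 518.0 MPa, ρ = 3108 kg/m³
  sample B: σ_y = 237.0 MPa, ρ = 7030 kg/m³
  sample H: σ_y = 961.0 MPa, ρ = 1550 kg/m³
  sample A: σ_y = 769.0 MPa, ρ = 3280 kg/m³
  sample H: M = 620 kN·m/kg
  sample A: M = 234 kN·m/kg
  sample W: M = 167 kN·m/kg
  sample J: M = 70.2 kN·m/kg
  sample B: M = 33.7 kN·m/kg
Sample H has the largest M.

sample H, M = 620 kN·m/kg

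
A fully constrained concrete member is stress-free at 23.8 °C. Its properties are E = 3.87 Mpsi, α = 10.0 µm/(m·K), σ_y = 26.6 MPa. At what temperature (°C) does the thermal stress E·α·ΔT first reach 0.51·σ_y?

74.6 °C

E = 3.87 Mpsi = 26.68 GPa.
E·α·ΔT = 13.57 MPa ⇒ ΔT = 13.57 / (26.68×10³ × 10.0×10⁻⁶) = 50.84 K.
T = 23.8 + 50.84 = 74.64 °C.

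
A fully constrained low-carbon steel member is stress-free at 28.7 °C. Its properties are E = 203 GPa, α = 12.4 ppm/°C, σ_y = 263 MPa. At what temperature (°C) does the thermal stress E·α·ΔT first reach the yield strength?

133 °C

E·α·ΔT = 263.0 MPa ⇒ ΔT = 263.0 / (203.0×10³ × 12.4×10⁻⁶) = 104.5 K.
T = 28.7 + 104.5 = 133.2 °C.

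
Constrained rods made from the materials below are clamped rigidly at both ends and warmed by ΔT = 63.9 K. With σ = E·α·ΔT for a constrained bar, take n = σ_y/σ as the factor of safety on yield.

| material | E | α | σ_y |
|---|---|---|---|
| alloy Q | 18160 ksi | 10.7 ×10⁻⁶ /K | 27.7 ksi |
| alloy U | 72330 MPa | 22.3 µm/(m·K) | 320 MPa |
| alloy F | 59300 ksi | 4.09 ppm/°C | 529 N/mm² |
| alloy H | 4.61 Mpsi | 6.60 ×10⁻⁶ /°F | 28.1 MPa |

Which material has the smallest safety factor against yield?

alloy H

Converting E to GPa, α to ×10⁻⁶/K, σ_y to MPa, then σ and n for each:
  alloy Q: E = 125.2, α = 10.7, σ_y = 191.0 → σ = 85.6 MPa, n = 2.23
  alloy U: E = 72.33, α = 22.3, σ_y = 320.0 → σ = 103 MPa, n = 3.10
  alloy F: E = 408.9, α = 4.09, σ_y = 529.0 → σ = 107 MPa, n = 4.95
  alloy H: E = 31.78, α = 11.9, σ_y = 28.10 → σ = 24.1 MPa, n = 1.16
The minimum is alloy H at n = 1.16.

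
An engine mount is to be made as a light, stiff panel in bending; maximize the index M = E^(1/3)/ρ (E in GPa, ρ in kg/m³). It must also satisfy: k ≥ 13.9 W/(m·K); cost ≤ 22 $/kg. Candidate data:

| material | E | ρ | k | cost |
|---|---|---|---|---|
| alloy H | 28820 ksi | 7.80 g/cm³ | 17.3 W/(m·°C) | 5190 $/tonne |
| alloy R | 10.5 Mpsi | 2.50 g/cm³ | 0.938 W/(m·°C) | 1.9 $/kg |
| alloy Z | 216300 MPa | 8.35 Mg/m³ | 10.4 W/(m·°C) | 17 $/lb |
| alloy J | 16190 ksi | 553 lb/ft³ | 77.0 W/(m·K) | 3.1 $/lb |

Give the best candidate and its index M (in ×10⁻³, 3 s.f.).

alloy H, M = 0.748×10⁻³

Screen on constraints: k ≥ 13.9 W/(m·K); cost ≤ 22 $/kg. Survivors: alloy H, alloy J.
After converting to SI:
  alloy H: E = 198.7 GPa, ρ = 7800 kg/m³
  alloy J: E = 111.6 GPa, ρ = 8858 kg/m³
  alloy H: M = 0.748×10⁻³
  alloy J: M = 0.544×10⁻³
Highest index: alloy H.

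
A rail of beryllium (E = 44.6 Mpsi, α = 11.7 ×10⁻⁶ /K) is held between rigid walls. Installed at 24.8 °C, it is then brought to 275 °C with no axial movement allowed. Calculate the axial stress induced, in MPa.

900 MPa

E = 44.6 Mpsi = 307.5 GPa.
ΔT = 250.2 K. Constrained thermal stress σ = E·α·ΔT = 307.5×10³ MPa × 11.7×10⁻⁶ × 250.2 = 900 MPa (compressive).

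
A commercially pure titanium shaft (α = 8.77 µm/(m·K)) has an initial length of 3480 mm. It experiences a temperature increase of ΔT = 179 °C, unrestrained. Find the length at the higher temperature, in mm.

3485.5 mm

ΔL = α·L₀·ΔT = 8.77×10⁻⁶ × 3480 mm × 179.0 K = 5.46 mm.
L = L₀ + ΔL = 3480 + 5.46 = 3485.5 mm.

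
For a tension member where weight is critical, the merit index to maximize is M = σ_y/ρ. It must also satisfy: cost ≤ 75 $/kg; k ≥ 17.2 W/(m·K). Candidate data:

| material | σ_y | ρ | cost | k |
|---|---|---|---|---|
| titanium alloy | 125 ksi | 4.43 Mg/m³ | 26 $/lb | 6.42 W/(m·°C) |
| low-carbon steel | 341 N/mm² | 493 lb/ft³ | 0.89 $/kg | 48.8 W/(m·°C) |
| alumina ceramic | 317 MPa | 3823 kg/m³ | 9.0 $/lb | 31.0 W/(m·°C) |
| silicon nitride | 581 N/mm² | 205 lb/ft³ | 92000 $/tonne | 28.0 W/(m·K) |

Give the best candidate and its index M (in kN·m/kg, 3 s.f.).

alumina ceramic, M = 82.9 kN·m/kg

Screen on constraints: cost ≤ 75 $/kg; k ≥ 17.2 W/(m·K). Survivors: low-carbon steel, alumina ceramic.
Convert each candidate to consistent units, then evaluate M:
  low-carbon steel: σ_y = 341.0 MPa, ρ = 7897 kg/m³
  alumina ceramic: σ_y = 317.0 MPa, ρ = 3823 kg/m³
  alumina ceramic: M = 82.9 kN·m/kg
  low-carbon steel: M = 43.2 kN·m/kg
The maximum is for alumina ceramic.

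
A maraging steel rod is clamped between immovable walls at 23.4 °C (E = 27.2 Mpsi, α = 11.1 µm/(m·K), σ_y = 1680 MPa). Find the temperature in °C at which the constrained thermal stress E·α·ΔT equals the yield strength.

E = 27.2 Mpsi = 187.5 GPa.
E·α·ΔT = 1680 MPa ⇒ ΔT = 1680 / (187.5×10³ × 11.1×10⁻⁶) = 807.0 K.
T = 23.4 + 807.0 = 830.4 °C.

830 °C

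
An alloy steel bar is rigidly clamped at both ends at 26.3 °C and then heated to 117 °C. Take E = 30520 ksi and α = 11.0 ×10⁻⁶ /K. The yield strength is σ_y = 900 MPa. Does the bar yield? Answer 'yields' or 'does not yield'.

E = 30520 ksi = 210.4 GPa.
ΔT = 90.70 K. Constrained thermal stress σ = E·α·ΔT = 210.4×10³ MPa × 11.0×10⁻⁶ × 90.70 = 210 MPa (compressive).
Compare to σ_y = 900 MPa: σ < σ_y, so it does not yield.

does not yield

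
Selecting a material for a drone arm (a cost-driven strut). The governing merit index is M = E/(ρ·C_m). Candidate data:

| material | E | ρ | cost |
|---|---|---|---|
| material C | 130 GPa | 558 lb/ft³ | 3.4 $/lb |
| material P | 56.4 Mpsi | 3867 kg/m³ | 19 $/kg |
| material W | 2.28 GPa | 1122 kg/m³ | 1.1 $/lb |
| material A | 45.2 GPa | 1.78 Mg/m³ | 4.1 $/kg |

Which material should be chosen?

In SI units:
  material C: E = 130.0 GPa, ρ = 8938 kg/m³, cost = 7.496 $/kg
  material P: E = 388.9 GPa, ρ = 3867 kg/m³, cost = 19.00 $/kg
  material W: E = 2.280 GPa, ρ = 1122 kg/m³, cost = 2.425 $/kg
  material A: E = 45.20 GPa, ρ = 1780 kg/m³, cost = 4.100 $/kg
  material A: M = 6.19 MN·m per $
  material P: M = 5.29 MN·m per $
  material C: M = 1.94 MN·m per $
  material W: M = 0.838 MN·m per $
The maximum is for material A.

material A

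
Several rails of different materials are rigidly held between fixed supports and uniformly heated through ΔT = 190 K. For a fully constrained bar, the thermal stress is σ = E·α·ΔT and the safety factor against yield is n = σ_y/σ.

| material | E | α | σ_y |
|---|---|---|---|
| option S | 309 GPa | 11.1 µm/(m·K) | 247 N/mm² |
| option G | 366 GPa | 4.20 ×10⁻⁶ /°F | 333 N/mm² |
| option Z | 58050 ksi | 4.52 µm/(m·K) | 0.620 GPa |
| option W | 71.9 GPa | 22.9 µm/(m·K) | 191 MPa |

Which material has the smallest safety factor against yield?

Converting E to GPa, α to ×10⁻⁶/K, σ_y to MPa, then σ and n for each:
  option S: E = 309.0, α = 11.1, σ_y = 247.0 → σ = 652 MPa, n = 0.379
  option G: E = 366.0, α = 7.56, σ_y = 333.0 → σ = 526 MPa, n = 0.633
  option Z: E = 400.2, α = 4.52, σ_y = 620.0 → σ = 344 MPa, n = 1.80
  option W: E = 71.90, α = 22.9, σ_y = 191.0 → σ = 313 MPa, n = 0.611
Smallest n: option S with n = 0.379.

option S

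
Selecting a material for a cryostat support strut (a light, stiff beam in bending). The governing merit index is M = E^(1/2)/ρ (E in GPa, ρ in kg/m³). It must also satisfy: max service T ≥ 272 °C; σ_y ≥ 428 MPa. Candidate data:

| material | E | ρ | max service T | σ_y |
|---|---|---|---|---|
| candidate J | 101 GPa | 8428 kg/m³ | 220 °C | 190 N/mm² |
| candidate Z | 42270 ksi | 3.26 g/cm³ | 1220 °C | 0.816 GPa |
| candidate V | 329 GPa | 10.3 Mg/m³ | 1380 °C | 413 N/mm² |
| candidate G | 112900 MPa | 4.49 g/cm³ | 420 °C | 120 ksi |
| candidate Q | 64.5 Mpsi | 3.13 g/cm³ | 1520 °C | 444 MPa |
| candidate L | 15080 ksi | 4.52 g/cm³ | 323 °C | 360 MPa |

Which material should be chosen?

candidate Q

Screen on constraints: max service T ≥ 272 °C; σ_y ≥ 428 MPa. Survivors: candidate Z, candidate G, candidate Q.
Convert each candidate to consistent units, then evaluate M:
  candidate Z: E = 291.4 GPa, ρ = 3260 kg/m³
  candidate G: E = 112.9 GPa, ρ = 4490 kg/m³
  candidate Q: E = 444.7 GPa, ρ = 3130 kg/m³
  candidate Q: M = 6.74×10⁻³
  candidate Z: M = 5.24×10⁻³
  candidate G: M = 2.37×10⁻³
Candidate Q ranks first.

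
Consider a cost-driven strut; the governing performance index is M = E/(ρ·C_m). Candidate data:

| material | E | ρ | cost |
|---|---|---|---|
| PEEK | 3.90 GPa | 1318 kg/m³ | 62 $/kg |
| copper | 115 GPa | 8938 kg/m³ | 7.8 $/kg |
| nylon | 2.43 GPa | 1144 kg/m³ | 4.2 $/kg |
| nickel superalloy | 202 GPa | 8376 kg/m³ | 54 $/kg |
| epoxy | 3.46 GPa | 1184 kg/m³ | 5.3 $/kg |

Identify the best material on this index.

copper

Per-candidate index values:
  copper: M = 1.65 MN·m per $
  epoxy: M = 0.551 MN·m per $
  nylon: M = 0.506 MN·m per $
  nickel superalloy: M = 0.447 MN·m per $
  PEEK: M = 0.0477 MN·m per $
The maximum is for copper.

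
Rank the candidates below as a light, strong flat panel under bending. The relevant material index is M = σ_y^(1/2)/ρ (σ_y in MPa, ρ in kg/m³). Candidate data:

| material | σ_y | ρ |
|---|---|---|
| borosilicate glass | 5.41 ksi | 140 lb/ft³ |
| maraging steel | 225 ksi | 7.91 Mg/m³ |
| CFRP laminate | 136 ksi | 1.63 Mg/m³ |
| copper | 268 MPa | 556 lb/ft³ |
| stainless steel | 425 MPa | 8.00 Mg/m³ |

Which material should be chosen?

CFRP laminate

Convert each candidate to consistent units, then evaluate M:
  borosilicate glass: σ_y = 37.30 MPa, ρ = 2243 kg/m³
  maraging steel: σ_y = 1551 MPa, ρ = 7910 kg/m³
  CFRP laminate: σ_y = 937.7 MPa, ρ = 1630 kg/m³
  copper: σ_y = 268.0 MPa, ρ = 8906 kg/m³
  stainless steel: σ_y = 425.0 MPa, ρ = 8000 kg/m³
  CFRP laminate: M = 18.8×10⁻³
  maraging steel: M = 4.98×10⁻³
  borosilicate glass: M = 2.72×10⁻³
  stainless steel: M = 2.58×10⁻³
  copper: M = 1.84×10⁻³
The maximum is for CFRP laminate.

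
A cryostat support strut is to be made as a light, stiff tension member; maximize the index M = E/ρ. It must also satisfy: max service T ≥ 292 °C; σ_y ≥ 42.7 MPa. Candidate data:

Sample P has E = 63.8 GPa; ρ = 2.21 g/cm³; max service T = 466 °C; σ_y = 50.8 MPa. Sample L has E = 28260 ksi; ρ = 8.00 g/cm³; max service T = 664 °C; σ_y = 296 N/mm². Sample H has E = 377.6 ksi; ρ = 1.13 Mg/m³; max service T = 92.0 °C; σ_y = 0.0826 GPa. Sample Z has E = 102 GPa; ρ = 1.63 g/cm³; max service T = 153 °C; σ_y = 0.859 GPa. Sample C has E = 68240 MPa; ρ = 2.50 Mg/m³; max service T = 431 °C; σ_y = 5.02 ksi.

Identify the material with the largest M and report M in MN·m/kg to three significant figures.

sample P, M = 28.9 MN·m/kg

Screen on constraints: max service T ≥ 292 °C; σ_y ≥ 42.7 MPa. Survivors: sample P, sample L.
In SI units:
  sample P: E = 63.80 GPa, ρ = 2210 kg/m³
  sample L: E = 194.8 GPa, ρ = 8000 kg/m³
  sample P: M = 28.9 MN·m/kg
  sample L: M = 24.4 MN·m/kg
Sample P ranks first.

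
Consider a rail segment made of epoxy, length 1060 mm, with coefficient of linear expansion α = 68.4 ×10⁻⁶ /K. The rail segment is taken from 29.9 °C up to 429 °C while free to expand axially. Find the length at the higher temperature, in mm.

ΔT = 429 − 29.9 = 399.1 K.
ΔL = α·L₀·ΔT = 68.4×10⁻⁶ × 1060 mm × 399.1 K = 28.9 mm.
L = L₀ + ΔL = 1060 + 28.9 = 1088.9 mm.

1088.9 mm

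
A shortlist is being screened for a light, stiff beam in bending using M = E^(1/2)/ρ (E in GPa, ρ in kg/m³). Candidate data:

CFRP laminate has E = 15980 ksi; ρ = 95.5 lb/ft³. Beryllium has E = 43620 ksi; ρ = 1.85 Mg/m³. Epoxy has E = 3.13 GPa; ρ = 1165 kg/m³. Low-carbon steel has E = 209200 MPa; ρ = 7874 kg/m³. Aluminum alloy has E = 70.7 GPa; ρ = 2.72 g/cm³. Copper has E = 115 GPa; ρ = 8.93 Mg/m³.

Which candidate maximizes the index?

In SI units:
  CFRP laminate: E = 110.2 GPa, ρ = 1530 kg/m³
  beryllium: E = 300.7 GPa, ρ = 1850 kg/m³
  epoxy: E = 3.130 GPa, ρ = 1165 kg/m³
  low-carbon steel: E = 209.2 GPa, ρ = 7874 kg/m³
  aluminum alloy: E = 70.70 GPa, ρ = 2720 kg/m³
  copper: E = 115.0 GPa, ρ = 8930 kg/m³
  beryllium: M = 9.37×10⁻³
  CFRP laminate: M = 6.86×10⁻³
  aluminum alloy: M = 3.09×10⁻³
  low-carbon steel: M = 1.84×10⁻³
  epoxy: M = 1.52×10⁻³
  copper: M = 1.20×10⁻³
The maximum is for beryllium.

beryllium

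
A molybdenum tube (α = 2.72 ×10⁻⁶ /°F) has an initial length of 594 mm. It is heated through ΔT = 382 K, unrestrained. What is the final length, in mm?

595.11 mm

Convert α: 2.72×10⁻⁶/°F × (9/5) = 4.90×10⁻⁶/K.
ΔL = α·L₀·ΔT = 4.90×10⁻⁶ × 594 mm × 382.0 K = 1.11 mm.
L = L₀ + ΔL = 594 + 1.11 = 595.11 mm.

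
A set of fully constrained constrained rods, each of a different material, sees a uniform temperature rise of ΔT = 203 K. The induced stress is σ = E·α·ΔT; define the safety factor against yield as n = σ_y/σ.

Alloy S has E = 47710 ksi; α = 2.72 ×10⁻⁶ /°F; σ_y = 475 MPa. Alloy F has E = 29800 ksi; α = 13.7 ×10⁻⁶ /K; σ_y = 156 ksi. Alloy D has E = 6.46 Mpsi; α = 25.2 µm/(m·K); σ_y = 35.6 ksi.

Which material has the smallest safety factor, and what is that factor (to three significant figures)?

alloy D, n = 1.08

Per material, after unit conversion:
  alloy S: E = 328.9, α = 4.90, σ_y = 475.0 → σ = 327 MPa, n = 1.45
  alloy F: E = 205.5, α = 13.7, σ_y = 1076 → σ = 571 MPa, n = 1.88
  alloy D: E = 44.54, α = 25.2, σ_y = 245.5 → σ = 228 MPa, n = 1.08
Alloy D has the lowest safety factor, n = 1.08.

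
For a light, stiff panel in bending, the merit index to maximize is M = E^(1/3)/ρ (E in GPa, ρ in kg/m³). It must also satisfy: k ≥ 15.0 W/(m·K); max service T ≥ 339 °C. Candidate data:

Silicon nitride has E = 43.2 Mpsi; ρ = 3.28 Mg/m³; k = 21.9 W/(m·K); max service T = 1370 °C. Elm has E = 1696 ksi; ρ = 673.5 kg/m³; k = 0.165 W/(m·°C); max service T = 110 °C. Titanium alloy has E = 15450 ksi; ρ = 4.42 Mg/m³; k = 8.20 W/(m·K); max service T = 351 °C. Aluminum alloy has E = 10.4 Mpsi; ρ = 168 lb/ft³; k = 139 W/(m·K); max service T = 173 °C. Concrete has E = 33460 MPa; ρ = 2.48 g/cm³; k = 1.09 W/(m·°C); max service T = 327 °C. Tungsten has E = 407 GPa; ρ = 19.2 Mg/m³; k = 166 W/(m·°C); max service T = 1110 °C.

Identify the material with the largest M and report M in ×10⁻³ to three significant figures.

Screen on constraints: k ≥ 15.0 W/(m·K); max service T ≥ 339 °C. Survivors: silicon nitride, tungsten.
In SI units:
  silicon nitride: E = 297.9 GPa, ρ = 3280 kg/m³
  tungsten: E = 407.0 GPa, ρ = 19200 kg/m³
  silicon nitride: M = 2.04×10⁻³
  tungsten: M = 0.386×10⁻³
Silicon nitride has the largest M.

silicon nitride, M = 2.04×10⁻³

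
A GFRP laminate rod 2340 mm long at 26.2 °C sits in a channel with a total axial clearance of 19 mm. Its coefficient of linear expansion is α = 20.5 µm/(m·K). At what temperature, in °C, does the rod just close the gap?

422 °C

α·L₀·ΔT = 19.0 mm ⇒ ΔT = 19.0 / (20.5×10⁻⁶ × 2340.0) = 396.1 K.
T = 26.2 + 396.1 = 422.3 °C.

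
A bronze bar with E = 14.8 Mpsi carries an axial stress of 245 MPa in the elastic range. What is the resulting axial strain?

2.40×10⁻³

E = 14.8 Mpsi = 102.0 GPa = 102000 MPa.
ε = σ/E = 245 / 102000 = 2.40×10⁻³.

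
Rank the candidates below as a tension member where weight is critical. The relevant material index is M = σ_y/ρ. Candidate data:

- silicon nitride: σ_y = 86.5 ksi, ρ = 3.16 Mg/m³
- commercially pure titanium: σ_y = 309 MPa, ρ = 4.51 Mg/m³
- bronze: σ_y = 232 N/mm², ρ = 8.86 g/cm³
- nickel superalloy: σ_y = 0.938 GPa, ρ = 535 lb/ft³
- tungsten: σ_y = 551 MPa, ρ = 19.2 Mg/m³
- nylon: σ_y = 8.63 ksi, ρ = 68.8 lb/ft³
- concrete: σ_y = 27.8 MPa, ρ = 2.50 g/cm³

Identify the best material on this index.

Putting every candidate on a common basis:
  silicon nitride: σ_y = 596.4 MPa, ρ = 3160 kg/m³
  commercially pure titanium: σ_y = 309.0 MPa, ρ = 4510 kg/m³
  bronze: σ_y = 232.0 MPa, ρ = 8860 kg/m³
  nickel superalloy: σ_y = 938.0 MPa, ρ = 8570 kg/m³
  tungsten: σ_y = 551.0 MPa, ρ = 19200 kg/m³
  nylon: σ_y = 59.50 MPa, ρ = 1102 kg/m³
  concrete: σ_y = 27.80 MPa, ρ = 2500 kg/m³
  silicon nitride: M = 189 kN·m/kg
  nickel superalloy: M = 109 kN·m/kg
  commercially pure titanium: M = 68.5 kN·m/kg
  nylon: M = 54.0 kN·m/kg
  tungsten: M = 28.7 kN·m/kg
  bronze: M = 26.2 kN·m/kg
  concrete: M = 11.1 kN·m/kg
The maximum is for silicon nitride.

silicon nitride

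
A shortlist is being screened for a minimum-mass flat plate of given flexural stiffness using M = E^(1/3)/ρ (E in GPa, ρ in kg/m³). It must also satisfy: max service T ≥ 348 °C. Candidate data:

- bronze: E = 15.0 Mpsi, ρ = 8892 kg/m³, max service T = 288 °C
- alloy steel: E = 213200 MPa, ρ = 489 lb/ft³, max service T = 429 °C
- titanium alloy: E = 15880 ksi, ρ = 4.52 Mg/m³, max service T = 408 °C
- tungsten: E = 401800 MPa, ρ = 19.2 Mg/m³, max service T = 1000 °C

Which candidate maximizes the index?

titanium alloy

Screen on constraints: max service T ≥ 348 °C. Survivors: alloy steel, titanium alloy, tungsten.
After converting to SI:
  alloy steel: E = 213.2 GPa, ρ = 7833 kg/m³
  titanium alloy: E = 109.5 GPa, ρ = 4520 kg/m³
  tungsten: E = 401.8 GPa, ρ = 19200 kg/m³
  titanium alloy: M = 1.06×10⁻³
  alloy steel: M = 0.763×10⁻³
  tungsten: M = 0.384×10⁻³
The maximum is for titanium alloy.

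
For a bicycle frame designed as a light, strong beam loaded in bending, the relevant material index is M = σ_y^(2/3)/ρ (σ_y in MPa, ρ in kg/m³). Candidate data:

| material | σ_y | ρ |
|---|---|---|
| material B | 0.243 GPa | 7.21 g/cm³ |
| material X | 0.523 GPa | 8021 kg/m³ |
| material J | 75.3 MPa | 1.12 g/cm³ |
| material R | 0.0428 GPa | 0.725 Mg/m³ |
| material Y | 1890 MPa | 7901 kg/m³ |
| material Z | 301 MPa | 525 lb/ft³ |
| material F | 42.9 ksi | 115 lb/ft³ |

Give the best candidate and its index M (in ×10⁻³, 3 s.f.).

material F, M = 24.1×10⁻³

In SI units:
  material B: σ_y = 243.0 MPa, ρ = 7210 kg/m³
  material X: σ_y = 523.0 MPa, ρ = 8021 kg/m³
  material J: σ_y = 75.30 MPa, ρ = 1120 kg/m³
  material R: σ_y = 42.80 MPa, ρ = 725.0 kg/m³
  material Y: σ_y = 1890 MPa, ρ = 7901 kg/m³
  material Z: σ_y = 301.0 MPa, ρ = 8410 kg/m³
  material F: σ_y = 295.8 MPa, ρ = 1842 kg/m³
  material F: M = 24.1×10⁻³
  material Y: M = 19.3×10⁻³
  material R: M = 16.9×10⁻³
  material J: M = 15.9×10⁻³
  material X: M = 8.09×10⁻³
  material B: M = 5.40×10⁻³
  material Z: M = 5.34×10⁻³
Material F has the largest M.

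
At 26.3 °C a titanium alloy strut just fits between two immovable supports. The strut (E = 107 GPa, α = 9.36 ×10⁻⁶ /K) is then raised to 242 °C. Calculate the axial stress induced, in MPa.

216 MPa

ΔT = 215.7 K. Constrained thermal stress σ = E·α·ΔT = 107.0×10³ MPa × 9.36×10⁻⁶ × 215.7 = 216 MPa (compressive).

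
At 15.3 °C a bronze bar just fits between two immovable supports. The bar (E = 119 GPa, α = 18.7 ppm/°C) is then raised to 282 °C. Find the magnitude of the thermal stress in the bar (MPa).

593 MPa

ΔT = 266.7 K. Constrained thermal stress σ = E·α·ΔT = 119.0×10³ MPa × 18.7×10⁻⁶ × 266.7 = 593 MPa (compressive).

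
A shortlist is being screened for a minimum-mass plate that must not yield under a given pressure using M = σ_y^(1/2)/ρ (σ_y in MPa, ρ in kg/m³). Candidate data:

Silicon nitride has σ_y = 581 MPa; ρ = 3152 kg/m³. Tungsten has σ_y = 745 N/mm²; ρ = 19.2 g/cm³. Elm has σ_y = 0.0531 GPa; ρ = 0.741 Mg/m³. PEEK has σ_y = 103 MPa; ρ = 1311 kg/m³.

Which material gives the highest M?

Convert each candidate to consistent units, then evaluate M:
  silicon nitride: σ_y = 581.0 MPa, ρ = 3152 kg/m³
  tungsten: σ_y = 745.0 MPa, ρ = 19200 kg/m³
  elm: σ_y = 53.10 MPa, ρ = 741.0 kg/m³
  PEEK: σ_y = 103.0 MPa, ρ = 1311 kg/m³
  elm: M = 9.83×10⁻³
  PEEK: M = 7.74×10⁻³
  silicon nitride: M = 7.65×10⁻³
  tungsten: M = 1.42×10⁻³
Highest index: elm.

elm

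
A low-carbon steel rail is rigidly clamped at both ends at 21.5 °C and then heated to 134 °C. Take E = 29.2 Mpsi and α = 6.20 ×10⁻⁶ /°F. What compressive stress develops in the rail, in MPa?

E = 29.2 Mpsi = 201.3 GPa.
α = 6.20×10⁻⁶/°F × 9/5 = 11.2×10⁻⁶/K.
ΔT = 112.5 K. Constrained thermal stress σ = E·α·ΔT = 201.3×10³ MPa × 11.2×10⁻⁶ × 112.5 = 253 MPa (compressive).

253 MPa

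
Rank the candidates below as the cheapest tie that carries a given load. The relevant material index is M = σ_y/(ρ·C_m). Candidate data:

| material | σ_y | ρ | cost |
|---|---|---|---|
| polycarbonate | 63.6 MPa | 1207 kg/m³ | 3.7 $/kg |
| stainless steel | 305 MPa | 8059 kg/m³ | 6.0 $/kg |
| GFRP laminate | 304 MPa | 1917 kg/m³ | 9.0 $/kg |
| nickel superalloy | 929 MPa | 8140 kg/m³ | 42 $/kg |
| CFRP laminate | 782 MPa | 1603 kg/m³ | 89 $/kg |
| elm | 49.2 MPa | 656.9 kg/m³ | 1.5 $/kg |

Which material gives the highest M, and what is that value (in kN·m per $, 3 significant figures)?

elm, M = 49.9 kN·m per $

Evaluate M for each candidate:
  elm: M = 49.9 kN·m per $
  GFRP laminate: M = 17.6 kN·m per $
  polycarbonate: M = 14.2 kN·m per $
  stainless steel: M = 6.31 kN·m per $
  CFRP laminate: M = 5.48 kN·m per $
  nickel superalloy: M = 2.72 kN·m per $
The maximum is for elm.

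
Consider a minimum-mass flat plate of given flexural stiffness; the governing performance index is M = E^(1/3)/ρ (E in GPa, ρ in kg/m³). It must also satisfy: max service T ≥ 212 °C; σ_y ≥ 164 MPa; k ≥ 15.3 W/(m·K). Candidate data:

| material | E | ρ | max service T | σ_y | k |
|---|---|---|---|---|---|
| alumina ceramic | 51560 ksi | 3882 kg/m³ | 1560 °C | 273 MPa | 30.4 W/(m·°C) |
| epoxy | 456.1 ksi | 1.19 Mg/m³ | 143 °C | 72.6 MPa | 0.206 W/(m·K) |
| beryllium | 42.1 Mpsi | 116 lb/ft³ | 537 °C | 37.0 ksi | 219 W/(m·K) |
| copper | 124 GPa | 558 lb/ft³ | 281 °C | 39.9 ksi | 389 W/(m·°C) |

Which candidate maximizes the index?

beryllium

Screen on constraints: max service T ≥ 212 °C; σ_y ≥ 164 MPa; k ≥ 15.3 W/(m·K). Survivors: alumina ceramic, beryllium, copper.
Convert each candidate to consistent units, then evaluate M:
  alumina ceramic: E = 355.5 GPa, ρ = 3882 kg/m³
  beryllium: E = 290.3 GPa, ρ = 1858 kg/m³
  copper: E = 124.0 GPa, ρ = 8938 kg/m³
  beryllium: M = 3.56×10⁻³
  alumina ceramic: M = 1.82×10⁻³
  copper: M = 0.558×10⁻³
The maximum is for beryllium.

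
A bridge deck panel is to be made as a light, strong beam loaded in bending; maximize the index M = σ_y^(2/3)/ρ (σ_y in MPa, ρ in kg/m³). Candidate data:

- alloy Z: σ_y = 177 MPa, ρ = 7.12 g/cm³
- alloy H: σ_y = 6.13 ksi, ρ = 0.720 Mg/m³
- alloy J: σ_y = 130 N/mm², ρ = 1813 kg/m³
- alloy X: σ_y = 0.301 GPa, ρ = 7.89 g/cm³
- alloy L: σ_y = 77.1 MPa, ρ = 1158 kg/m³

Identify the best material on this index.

Normalizing units and computing the index:
  alloy Z: σ_y = 177.0 MPa, ρ = 7120 kg/m³
  alloy H: σ_y = 42.26 MPa, ρ = 720.0 kg/m³
  alloy J: σ_y = 130.0 MPa, ρ = 1813 kg/m³
  alloy X: σ_y = 301.0 MPa, ρ = 7890 kg/m³
  alloy L: σ_y = 77.10 MPa, ρ = 1158 kg/m³
  alloy H: M = 16.9×10⁻³
  alloy L: M = 15.6×10⁻³
  alloy J: M = 14.2×10⁻³
  alloy X: M = 5.69×10⁻³
  alloy Z: M = 4.43×10⁻³
Highest index: alloy H.

alloy H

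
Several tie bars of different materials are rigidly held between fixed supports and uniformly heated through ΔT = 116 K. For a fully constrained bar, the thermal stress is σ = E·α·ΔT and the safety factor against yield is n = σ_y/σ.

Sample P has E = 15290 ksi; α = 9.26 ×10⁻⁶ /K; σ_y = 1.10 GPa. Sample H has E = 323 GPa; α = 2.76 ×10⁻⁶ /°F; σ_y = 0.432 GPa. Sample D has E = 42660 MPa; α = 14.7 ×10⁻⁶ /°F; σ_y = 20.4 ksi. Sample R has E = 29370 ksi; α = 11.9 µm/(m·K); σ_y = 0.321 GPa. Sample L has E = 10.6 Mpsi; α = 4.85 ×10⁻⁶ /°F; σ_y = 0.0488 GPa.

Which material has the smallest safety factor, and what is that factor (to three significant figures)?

In consistent units (E in GPa, α in ×10⁻⁶/K, σ_y in MPa):
  sample P: E = 105.4, α = 9.26, σ_y = 1100 → σ = 113 MPa, n = 9.71
  sample H: E = 323.0, α = 4.97, σ_y = 432.0 → σ = 186 MPa, n = 2.32
  sample D: E = 42.66, α = 26.5, σ_y = 140.7 → σ = 131 MPa, n = 1.07
  sample R: E = 202.5, α = 11.9, σ_y = 321.0 → σ = 280 MPa, n = 1.15
  sample L: E = 73.08, α = 8.73, σ_y = 48.80 → σ = 74.0 MPa, n = 0.659
Sample L has the lowest safety factor, n = 0.659.

sample L, n = 0.659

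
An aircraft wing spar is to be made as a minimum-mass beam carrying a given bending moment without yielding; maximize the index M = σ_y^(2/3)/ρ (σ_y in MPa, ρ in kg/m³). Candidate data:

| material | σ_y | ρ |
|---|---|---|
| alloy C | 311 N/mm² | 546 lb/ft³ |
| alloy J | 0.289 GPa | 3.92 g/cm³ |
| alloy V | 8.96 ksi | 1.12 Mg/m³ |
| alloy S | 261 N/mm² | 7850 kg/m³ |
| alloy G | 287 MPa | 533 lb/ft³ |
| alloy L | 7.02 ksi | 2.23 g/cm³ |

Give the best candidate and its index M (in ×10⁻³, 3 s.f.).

alloy V, M = 14.0×10⁻³

Normalizing units and computing the index:
  alloy C: σ_y = 311.0 MPa, ρ = 8746 kg/m³
  alloy J: σ_y = 289.0 MPa, ρ = 3920 kg/m³
  alloy V: σ_y = 61.78 MPa, ρ = 1120 kg/m³
  alloy S: σ_y = 261.0 MPa, ρ = 7850 kg/m³
  alloy G: σ_y = 287.0 MPa, ρ = 8538 kg/m³
  alloy L: σ_y = 48.40 MPa, ρ = 2230 kg/m³
  alloy V: M = 14.0×10⁻³
  alloy J: M = 11.2×10⁻³
  alloy L: M = 5.96×10⁻³
  alloy C: M = 5.25×10⁻³
  alloy S: M = 5.20×10⁻³
  alloy G: M = 5.10×10⁻³
Alloy V ranks first.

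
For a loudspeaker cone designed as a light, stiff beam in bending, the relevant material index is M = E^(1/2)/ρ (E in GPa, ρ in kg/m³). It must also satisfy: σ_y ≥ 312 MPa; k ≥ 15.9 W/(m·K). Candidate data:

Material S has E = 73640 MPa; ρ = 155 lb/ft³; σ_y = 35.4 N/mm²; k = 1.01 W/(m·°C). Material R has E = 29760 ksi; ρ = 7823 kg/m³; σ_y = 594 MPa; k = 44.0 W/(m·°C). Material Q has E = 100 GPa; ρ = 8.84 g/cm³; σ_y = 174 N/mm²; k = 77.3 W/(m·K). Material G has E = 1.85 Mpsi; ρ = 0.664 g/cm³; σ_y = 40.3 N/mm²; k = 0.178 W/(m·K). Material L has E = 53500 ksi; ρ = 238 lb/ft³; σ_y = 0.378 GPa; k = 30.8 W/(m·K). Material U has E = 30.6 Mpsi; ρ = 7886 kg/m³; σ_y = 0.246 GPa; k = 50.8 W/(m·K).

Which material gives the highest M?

material L

Screen on constraints: σ_y ≥ 312 MPa; k ≥ 15.9 W/(m·K). Survivors: material R, material L.
In SI units:
  material R: E = 205.2 GPa, ρ = 7823 kg/m³
  material L: E = 368.9 GPa, ρ = 3812 kg/m³
  material L: M = 5.04×10⁻³
  material R: M = 1.83×10⁻³
Material L ranks first.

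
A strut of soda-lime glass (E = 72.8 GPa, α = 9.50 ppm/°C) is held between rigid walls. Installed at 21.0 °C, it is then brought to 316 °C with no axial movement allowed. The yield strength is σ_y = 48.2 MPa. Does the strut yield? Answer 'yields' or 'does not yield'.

ΔT = 295.0 K. Constrained thermal stress σ = E·α·ΔT = 72.80×10³ MPa × 9.50×10⁻⁶ × 295.0 = 204 MPa (compressive).
Compare to σ_y = 48.2 MPa: σ ≥ σ_y, so it yields.

yields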